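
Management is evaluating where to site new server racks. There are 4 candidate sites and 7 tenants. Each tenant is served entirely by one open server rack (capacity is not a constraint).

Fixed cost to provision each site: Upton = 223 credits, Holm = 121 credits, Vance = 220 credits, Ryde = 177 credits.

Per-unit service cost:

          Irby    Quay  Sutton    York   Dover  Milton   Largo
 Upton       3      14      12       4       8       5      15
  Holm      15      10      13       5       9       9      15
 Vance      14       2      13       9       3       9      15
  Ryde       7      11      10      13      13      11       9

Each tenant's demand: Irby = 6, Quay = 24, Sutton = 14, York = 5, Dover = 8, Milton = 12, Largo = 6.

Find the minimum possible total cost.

For any fixed open set, each tenant goes to its cheapest open site; total = fixed + service.
{Vance}: Irby→Vance 14·6=84, Quay→Vance 2·24=48, Sutton→Vance 13·14=182, York→Vance 9·5=45, Dover→Vance 3·8=24, Milton→Vance 9·12=108, Largo→Vance 15·6=90. Service 581; fixed 220; total 801.
{Vance, Ryde}: Irby→Ryde 7·6=42, Quay→Vance 2·24=48, Sutton→Ryde 10·14=140, York→Vance 9·5=45, Dover→Vance 3·8=24, Milton→Vance 9·12=108, Largo→Ryde 9·6=54. Service 461; fixed 397; total 858.
{Upton, Vance}: Irby→Upton 3·6=18, Quay→Vance 2·24=48, Sutton→Upton 12·14=168, York→Upton 4·5=20, Dover→Vance 3·8=24, Milton→Upton 5·12=60, Largo→Upton 15·6=90. Service 428; fixed 443; total 871.
{Upton, Holm, Vance, Ryde}: Irby→Upton 3·6=18, Quay→Vance 2·24=48, Sutton→Ryde 10·14=140, York→Upton 4·5=20, Dover→Vance 3·8=24, Milton→Upton 5·12=60, Largo→Ryde 9·6=54. Service 364; fixed 741; total 1105.
No other subset beats 801.

Minimum total cost: 801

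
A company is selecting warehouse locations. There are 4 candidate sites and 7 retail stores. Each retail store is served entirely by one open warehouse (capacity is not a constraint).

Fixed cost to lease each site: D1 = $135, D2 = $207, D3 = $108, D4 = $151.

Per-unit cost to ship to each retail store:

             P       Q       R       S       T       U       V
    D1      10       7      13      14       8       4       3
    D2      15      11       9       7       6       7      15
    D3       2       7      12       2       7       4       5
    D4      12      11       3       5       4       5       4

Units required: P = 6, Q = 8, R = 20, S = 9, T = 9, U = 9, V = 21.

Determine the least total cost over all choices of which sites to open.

Minimum total cost: 561

For any fixed open set, each retail store goes to its cheapest open site; total = fixed + service.
{D3, D4}: P→D3 2·6=12, Q→D3 7·8=56, R→D4 3·20=60, S→D3 2·9=18, T→D4 4·9=36, U→D3 4·9=36, V→D4 4·21=84. Service 302; fixed 259; total 561.
{D4}: service 430 + fixed 151 = 581
{D3}: P→D3 2·6=12, Q→D3 7·8=56, R→D3 12·20=240, S→D3 2·9=18, T→D3 7·9=63, U→D3 4·9=36, V→D3 5·21=105. Service 530; fixed 108; total 638.
{D1, D2, D3, D4}: service 281 + fixed 601 = 882
No other subset beats 561.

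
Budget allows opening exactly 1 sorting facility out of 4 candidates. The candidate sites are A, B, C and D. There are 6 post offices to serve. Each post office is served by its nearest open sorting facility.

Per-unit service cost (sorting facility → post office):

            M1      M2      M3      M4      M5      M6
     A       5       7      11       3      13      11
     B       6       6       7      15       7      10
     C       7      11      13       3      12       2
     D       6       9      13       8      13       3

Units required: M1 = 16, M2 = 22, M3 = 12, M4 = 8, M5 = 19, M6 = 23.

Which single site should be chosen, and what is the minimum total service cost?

With exactly 1 open, each post office uses its cheapest among the chosen.
{B}: M1→B 6·16=96, M2→B 6·22=132, M3→B 7·12=84, M4→B 15·8=120, M5→B 7·19=133, M6→B 10·23=230. Service cost 795.
{C}: service cost 808
{D}: service cost 830
Among all 4 size-1 choices, {B} is lowest.

Choose B only; total service cost 795.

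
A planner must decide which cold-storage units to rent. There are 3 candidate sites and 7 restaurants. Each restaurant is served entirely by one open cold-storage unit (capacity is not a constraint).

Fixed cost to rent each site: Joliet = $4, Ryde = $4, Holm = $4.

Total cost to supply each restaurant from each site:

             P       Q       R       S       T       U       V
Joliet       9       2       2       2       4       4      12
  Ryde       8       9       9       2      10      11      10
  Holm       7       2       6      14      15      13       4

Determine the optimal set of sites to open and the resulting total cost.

For any fixed open set, each restaurant goes to its cheapest open site; total = fixed + service.
{Joliet, Holm}: P→Holm 7, Q→Joliet 2, R→Joliet 2, S→Joliet 2, T→Joliet 4, U→Joliet 4, V→Holm 4. Service 25; fixed 8; total 33.
{Joliet, Ryde, Holm}: service 25 + fixed 12 = 37
{Joliet}: service 35 + fixed 4 = 39
No other subset beats 33.

Open Joliet and Holm; minimum total cost 33.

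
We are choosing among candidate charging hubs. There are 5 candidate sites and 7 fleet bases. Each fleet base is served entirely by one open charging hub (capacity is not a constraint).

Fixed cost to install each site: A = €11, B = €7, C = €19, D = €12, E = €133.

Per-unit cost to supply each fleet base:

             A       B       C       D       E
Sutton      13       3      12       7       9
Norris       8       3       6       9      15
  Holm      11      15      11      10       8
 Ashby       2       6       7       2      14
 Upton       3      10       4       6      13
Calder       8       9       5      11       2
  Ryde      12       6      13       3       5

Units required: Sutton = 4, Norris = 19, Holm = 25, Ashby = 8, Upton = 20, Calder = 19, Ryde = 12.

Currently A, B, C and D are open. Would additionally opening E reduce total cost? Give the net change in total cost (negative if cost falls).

Current service cost with {A, B, C, D}: 526.
Adding E: each fleet base re-picks its cheapest; new service cost 419, saving 107.
Extra fixed cost: 133. Net change = 133 − 107 = 26.
(Totals: 575 → 601.)

No — net change +26 (cost rises by 26).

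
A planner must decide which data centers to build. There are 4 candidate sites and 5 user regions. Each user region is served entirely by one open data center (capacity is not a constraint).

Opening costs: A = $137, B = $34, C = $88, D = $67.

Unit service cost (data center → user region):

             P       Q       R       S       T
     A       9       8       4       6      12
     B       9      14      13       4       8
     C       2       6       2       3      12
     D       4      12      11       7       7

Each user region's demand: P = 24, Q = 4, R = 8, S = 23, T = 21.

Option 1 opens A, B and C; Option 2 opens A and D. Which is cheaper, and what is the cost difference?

Option 1 is cheaper by 65.

Option 1: {A, B, C}: P→C 2·24=48, Q→C 6·4=24, R→C 2·8=16, S→C 3·23=69, T→B 8·21=168. Service 325; fixed 259; total 584.
Option 2: {A, D}: P→D 4·24=96, Q→A 8·4=32, R→A 4·8=32, S→A 6·23=138, T→D 7·21=147. Service 445; fixed 204; total 649.
Difference: |584 − 649| = 65.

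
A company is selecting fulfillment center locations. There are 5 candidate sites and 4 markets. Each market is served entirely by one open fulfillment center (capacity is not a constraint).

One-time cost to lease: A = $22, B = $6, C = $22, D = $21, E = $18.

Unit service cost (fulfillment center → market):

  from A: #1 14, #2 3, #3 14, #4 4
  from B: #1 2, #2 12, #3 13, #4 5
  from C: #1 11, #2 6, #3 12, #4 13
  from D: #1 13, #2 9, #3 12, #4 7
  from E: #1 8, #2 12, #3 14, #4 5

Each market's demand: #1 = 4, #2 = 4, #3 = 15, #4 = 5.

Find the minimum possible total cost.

Minimum total cost: 263

For any fixed open set, each market goes to its cheapest open site; total = fixed + service.
{A, B}: #1→B 2·4=8, #2→A 3·4=12, #3→B 13·15=195, #4→A 4·5=20. Service 235; fixed 28; total 263.
{B, C}: service 237 + fixed 28 = 265
{A, B, D}: service 220 + fixed 49 = 269
{A, B, C, D, E}: service 220 + fixed 89 = 309
No other subset beats 263.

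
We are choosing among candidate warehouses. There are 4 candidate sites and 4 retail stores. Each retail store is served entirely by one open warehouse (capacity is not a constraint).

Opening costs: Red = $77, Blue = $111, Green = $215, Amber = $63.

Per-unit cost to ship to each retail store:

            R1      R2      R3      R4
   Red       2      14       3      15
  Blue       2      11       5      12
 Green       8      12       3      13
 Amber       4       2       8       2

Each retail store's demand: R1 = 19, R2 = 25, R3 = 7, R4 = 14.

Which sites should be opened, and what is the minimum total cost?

For any fixed open set, each retail store goes to its cheapest open site; total = fixed + service.
{Amber}: R1→Amber 4·19=76, R2→Amber 2·25=50, R3→Amber 8·7=56, R4→Amber 2·14=28. Service 210; fixed 63; total 273.
{Red, Amber}: R1→Red 2·19=38, R2→Amber 2·25=50, R3→Red 3·7=21, R4→Amber 2·14=28. Service 137; fixed 140; total 277.
{Blue, Amber}: R1→Blue 2·19=38, R2→Amber 2·25=50, R3→Blue 5·7=35, R4→Amber 2·14=28. Service 151; fixed 174; total 325.
{Red, Blue, Green, Amber}: R1→Red 2·19=38, R2→Amber 2·25=50, R3→Red 3·7=21, R4→Amber 2·14=28. Service 137; fixed 466; total 603.
No other subset beats 273.

Open Amber only; minimum total cost 273.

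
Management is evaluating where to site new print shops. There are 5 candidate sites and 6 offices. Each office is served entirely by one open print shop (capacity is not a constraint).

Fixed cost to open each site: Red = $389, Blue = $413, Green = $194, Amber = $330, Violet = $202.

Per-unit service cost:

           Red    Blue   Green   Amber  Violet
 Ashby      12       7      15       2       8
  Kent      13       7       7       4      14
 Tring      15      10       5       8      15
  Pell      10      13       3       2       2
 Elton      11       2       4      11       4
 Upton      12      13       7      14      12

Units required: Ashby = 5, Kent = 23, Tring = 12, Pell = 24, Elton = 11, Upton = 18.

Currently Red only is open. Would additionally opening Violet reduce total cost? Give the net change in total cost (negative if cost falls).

Yes — net change −87 (cost falls by 87).

Current service cost with {Red}: 1116.
Adding Violet: each office re-picks its cheapest; new service cost 827, saving 289.
Extra fixed cost: 202. Net change = 202 − 289 = -87.
(Totals: 1505 → 1418.)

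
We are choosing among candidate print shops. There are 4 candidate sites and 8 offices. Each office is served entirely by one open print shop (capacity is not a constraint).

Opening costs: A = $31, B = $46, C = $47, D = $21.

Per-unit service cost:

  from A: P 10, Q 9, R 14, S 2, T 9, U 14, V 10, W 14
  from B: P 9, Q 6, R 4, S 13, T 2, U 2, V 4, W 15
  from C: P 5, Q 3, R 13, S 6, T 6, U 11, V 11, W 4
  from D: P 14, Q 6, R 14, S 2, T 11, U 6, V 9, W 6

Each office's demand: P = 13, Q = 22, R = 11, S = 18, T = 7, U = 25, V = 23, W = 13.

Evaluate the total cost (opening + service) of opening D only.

Total cost: 1037

Each office is assigned to its cheapest site among the open ones.
{D}: P→D 14·13=182, Q→D 6·22=132, R→D 14·11=154, S→D 2·18=36, T→D 11·7=77, U→D 6·25=150, V→D 9·23=207, W→D 6·13=78. Service 1016; fixed 21; total 1037.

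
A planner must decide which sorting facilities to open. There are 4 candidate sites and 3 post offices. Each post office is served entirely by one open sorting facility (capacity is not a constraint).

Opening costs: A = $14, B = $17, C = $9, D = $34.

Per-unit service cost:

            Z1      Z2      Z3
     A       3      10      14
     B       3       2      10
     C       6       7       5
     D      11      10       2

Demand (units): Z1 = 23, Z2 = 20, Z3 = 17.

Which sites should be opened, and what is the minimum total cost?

Open B and D; minimum total cost 194.

For any fixed open set, each post office goes to its cheapest open site; total = fixed + service.
{B, D}: Z1→B 3·23=69, Z2→B 2·20=40, Z3→D 2·17=34. Service 143; fixed 51; total 194.
{B, C, D}: service 143 + fixed 60 = 203
{A, B, D}: service 143 + fixed 65 = 208
{A, B, C, D}: Z1→A 3·23=69, Z2→B 2·20=40, Z3→D 2·17=34. Service 143; fixed 74; total 217.
(All 15 nonempty subsets were checked; B and D is lowest.)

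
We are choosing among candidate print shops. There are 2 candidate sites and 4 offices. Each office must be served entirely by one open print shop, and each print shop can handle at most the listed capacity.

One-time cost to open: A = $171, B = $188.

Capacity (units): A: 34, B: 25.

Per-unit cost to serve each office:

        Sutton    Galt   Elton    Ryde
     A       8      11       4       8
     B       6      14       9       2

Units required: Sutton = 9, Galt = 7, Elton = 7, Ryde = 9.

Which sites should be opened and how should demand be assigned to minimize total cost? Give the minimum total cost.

Open {A}: Sutton→A 8·9=72, Galt→A 11·7=77, Elton→A 4·7=28, Ryde→A 8·9=72.
Loads: A carries 32/34. Service 249; fixed 171; total 420.
Next best feasible plan costs 536.

Minimum total cost: 420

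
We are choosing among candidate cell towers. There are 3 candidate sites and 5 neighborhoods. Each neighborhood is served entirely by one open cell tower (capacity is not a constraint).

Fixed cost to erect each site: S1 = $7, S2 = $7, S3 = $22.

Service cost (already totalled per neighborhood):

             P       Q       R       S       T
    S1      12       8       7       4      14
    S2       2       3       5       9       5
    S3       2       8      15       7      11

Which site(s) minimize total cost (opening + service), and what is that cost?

Open S2 only; minimum total cost 31.

For any fixed open set, each neighborhood goes to its cheapest open site; total = fixed + service.
{S2}: P→S2 2, Q→S2 3, R→S2 5, S→S2 9, T→S2 5. Service 24; fixed 7; total 31.
{S1, S2}: P→S2 2, Q→S2 3, R→S2 5, S→S1 4, T→S2 5. Service 19; fixed 14; total 33.
{S2, S3}: P→S2 2, Q→S2 3, R→S2 5, S→S3 7, T→S2 5. Service 22; fixed 29; total 51.
{S1, S2, S3}: service 19 + fixed 36 = 55
(All 7 nonempty subsets were checked; S2 only is lowest.)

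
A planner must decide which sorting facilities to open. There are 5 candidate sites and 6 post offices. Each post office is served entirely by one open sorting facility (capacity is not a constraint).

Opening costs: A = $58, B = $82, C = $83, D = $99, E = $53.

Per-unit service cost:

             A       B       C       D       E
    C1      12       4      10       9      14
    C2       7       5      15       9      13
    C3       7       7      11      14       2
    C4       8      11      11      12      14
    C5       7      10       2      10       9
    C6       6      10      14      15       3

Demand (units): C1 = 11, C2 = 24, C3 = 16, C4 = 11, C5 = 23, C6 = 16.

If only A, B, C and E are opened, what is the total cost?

Each post office is assigned to its cheapest site among the open ones.
{A, B, C, E}: C1→B 4·11=44, C2→B 5·24=120, C3→E 2·16=32, C4→A 8·11=88, C5→C 2·23=46, C6→E 3·16=48. Service 378; fixed 276; total 654.

Total cost: 654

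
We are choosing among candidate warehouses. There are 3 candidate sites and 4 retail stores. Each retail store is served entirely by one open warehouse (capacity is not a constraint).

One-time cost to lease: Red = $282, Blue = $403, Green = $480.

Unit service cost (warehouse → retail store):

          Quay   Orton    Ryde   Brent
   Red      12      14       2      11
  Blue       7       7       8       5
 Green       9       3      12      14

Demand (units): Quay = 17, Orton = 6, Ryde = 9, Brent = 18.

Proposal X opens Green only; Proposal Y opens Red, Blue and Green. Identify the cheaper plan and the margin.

Proposal X is cheaper by 399.

Proposal X: {Green}: Quay→Green 9·17=153, Orton→Green 3·6=18, Ryde→Green 12·9=108, Brent→Green 14·18=252. Service 531; fixed 480; total 1011.
Proposal Y: {Red, Blue, Green}: Quay→Blue 7·17=119, Orton→Green 3·6=18, Ryde→Red 2·9=18, Brent→Blue 5·18=90. Service 245; fixed 1165; total 1410.
Difference: |1011 − 1410| = 399.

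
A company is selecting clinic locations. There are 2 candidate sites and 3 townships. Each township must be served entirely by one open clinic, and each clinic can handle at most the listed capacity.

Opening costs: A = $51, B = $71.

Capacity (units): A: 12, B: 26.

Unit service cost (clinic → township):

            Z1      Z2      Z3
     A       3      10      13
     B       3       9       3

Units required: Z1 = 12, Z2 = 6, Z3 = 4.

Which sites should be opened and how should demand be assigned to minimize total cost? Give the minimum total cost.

Open {B}: Z1→B 3·12=36, Z2→B 9·6=54, Z3→B 3·4=12.
Loads: B carries 22/26. Service 102; fixed 71; total 173.
Next best feasible plan costs 224.

Minimum total cost: 173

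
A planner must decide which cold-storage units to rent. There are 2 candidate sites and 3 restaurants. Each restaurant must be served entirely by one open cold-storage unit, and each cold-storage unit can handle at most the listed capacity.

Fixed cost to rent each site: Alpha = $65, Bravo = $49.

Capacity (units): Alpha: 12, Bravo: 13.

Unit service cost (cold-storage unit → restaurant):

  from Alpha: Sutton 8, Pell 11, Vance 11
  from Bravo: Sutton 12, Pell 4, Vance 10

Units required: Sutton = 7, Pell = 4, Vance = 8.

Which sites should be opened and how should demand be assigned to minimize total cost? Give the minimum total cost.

Minimum total cost: 266

Open {Alpha, Bravo}: Sutton→Alpha 8·7=56, Pell→Bravo 4·4=16, Vance→Bravo 10·8=80.
Loads: Alpha carries 7/12, Bravo carries 12/13. Service 152; fixed 114; total 266.
Next best feasible plan costs 294.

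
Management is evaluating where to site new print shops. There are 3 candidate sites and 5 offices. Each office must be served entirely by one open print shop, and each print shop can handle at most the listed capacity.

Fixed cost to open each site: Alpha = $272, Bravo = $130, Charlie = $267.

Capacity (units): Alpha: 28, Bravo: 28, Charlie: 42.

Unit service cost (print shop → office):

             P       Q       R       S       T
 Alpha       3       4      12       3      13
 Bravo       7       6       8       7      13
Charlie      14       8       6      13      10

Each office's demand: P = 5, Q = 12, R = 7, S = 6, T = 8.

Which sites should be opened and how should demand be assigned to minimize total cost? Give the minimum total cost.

Open {Charlie}: P→Charlie 14·5=70, Q→Charlie 8·12=96, R→Charlie 6·7=42, S→Charlie 13·6=78, T→Charlie 10·8=80.
Loads: Charlie carries 38/42. Service 366; fixed 267; total 633.
Next best feasible plan costs 643.

Minimum total cost: 633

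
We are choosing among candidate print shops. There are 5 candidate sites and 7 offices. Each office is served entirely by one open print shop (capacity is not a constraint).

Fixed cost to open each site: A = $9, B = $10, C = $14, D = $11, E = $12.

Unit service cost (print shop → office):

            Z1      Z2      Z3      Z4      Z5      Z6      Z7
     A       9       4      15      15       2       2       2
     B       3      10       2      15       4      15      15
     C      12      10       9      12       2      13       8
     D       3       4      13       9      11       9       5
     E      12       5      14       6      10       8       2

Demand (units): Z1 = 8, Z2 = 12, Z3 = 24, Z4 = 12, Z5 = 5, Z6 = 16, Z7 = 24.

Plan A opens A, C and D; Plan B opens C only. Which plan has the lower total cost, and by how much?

Plan A: {A, C, D}: Z1→D 3·8=24, Z2→A 4·12=48, Z3→C 9·24=216, Z4→D 9·12=108, Z5→A 2·5=10, Z6→A 2·16=32, Z7→A 2·24=48. Service 486; fixed 34; total 520.
Plan B: {C}: Z1→C 12·8=96, Z2→C 10·12=120, Z3→C 9·24=216, Z4→C 12·12=144, Z5→C 2·5=10, Z6→C 13·16=208, Z7→C 8·24=192. Service 986; fixed 14; total 1000.
Difference: |520 − 1000| = 480.

Plan A is cheaper by 480.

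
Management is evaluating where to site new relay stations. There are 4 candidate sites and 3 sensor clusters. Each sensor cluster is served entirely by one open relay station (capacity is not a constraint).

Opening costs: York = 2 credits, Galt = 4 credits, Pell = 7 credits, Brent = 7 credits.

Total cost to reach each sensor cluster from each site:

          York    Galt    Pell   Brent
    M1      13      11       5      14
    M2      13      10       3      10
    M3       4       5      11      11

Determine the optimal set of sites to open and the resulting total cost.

For any fixed open set, each sensor cluster goes to its cheapest open site; total = fixed + service.
{York, Pell}: M1→Pell 5, M2→Pell 3, M3→York 4. Service 12; fixed 9; total 21.
{Galt, Pell}: service 13 + fixed 11 = 24
{York, Galt, Pell}: M1→Pell 5, M2→Pell 3, M3→York 4. Service 12; fixed 13; total 25.
{York, Galt, Pell, Brent}: service 12 + fixed 20 = 32
(All 15 nonempty subsets were checked; York and Pell is lowest.)

Open York and Pell; minimum total cost 21.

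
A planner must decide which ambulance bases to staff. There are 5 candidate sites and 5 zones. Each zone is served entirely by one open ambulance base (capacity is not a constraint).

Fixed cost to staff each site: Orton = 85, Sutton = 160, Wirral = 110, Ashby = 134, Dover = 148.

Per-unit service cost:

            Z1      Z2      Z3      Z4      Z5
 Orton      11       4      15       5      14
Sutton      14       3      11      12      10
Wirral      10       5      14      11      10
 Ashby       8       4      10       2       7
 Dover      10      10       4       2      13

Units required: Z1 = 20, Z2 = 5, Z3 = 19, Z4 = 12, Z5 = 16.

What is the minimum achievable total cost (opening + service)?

Minimum total cost: 640

For any fixed open set, each zone goes to its cheapest open site; total = fixed + service.
{Ashby}: Z1→Ashby 8·20=160, Z2→Ashby 4·5=20, Z3→Ashby 10·19=190, Z4→Ashby 2·12=24, Z5→Ashby 7·16=112. Service 506; fixed 134; total 640.
{Ashby, Dover}: service 392 + fixed 282 = 674
{Dover}: service 558 + fixed 148 = 706
{Orton, Sutton, Wirral, Ashby, Dover}: service 387 + fixed 637 = 1024
No other subset beats 640.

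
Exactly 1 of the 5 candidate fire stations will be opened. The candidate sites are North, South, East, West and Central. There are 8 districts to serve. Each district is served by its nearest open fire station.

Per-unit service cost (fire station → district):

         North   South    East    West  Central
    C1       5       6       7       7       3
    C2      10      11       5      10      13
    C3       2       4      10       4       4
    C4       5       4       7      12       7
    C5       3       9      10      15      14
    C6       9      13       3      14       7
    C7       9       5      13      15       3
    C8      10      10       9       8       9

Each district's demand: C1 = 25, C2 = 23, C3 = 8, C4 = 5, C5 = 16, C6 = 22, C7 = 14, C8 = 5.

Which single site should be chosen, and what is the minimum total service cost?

With exactly 1 open, each district uses its cheapest among the chosen.
{North}: C1→North 5·25=125, C2→North 10·23=230, C3→North 2·8=16, C4→North 5·5=25, C5→North 3·16=48, C6→North 9·22=198, C7→North 9·14=126, C8→North 10·5=50. Service cost 818.
{East}: service cost 858
{Central}: service cost 906
Among all 5 size-1 choices, {North} is lowest.

Choose North only; total service cost 818.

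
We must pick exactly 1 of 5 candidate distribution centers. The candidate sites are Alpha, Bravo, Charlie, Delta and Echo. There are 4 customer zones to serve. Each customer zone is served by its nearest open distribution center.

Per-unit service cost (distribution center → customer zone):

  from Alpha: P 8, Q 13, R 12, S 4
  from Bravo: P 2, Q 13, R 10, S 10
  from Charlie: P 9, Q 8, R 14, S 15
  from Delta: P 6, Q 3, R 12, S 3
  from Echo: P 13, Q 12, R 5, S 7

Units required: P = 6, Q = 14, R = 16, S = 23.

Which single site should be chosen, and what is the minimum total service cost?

With exactly 1 open, each customer zone uses its cheapest among the chosen.
{Delta}: P→Delta 6·6=36, Q→Delta 3·14=42, R→Delta 12·16=192, S→Delta 3·23=69. Service cost 339.
{Echo}: service cost 487
{Alpha}: service cost 514
Among all 5 size-1 choices, {Delta} is lowest.

Choose Delta only; total service cost 339.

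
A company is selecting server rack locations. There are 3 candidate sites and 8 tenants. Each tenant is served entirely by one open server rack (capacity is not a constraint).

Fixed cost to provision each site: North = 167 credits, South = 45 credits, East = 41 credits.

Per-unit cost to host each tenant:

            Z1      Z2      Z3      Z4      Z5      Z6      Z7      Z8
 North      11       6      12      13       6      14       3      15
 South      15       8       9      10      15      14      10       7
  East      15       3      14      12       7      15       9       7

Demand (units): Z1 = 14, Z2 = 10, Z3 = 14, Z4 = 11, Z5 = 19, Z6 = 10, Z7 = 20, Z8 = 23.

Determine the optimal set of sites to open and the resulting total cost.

Open North and South; minimum total cost 1137.

For any fixed open set, each tenant goes to its cheapest open site; total = fixed + service.
{North, South}: Z1→North 11·14=154, Z2→North 6·10=60, Z3→South 9·14=126, Z4→South 10·11=110, Z5→North 6·19=114, Z6→North 14·10=140, Z7→North 3·20=60, Z8→South 7·23=161. Service 925; fixed 212; total 1137.
{North, South, East}: service 895 + fixed 253 = 1148
{North, East}: service 959 + fixed 208 = 1167
{East}: Z1→East 15·14=210, Z2→East 3·10=30, Z3→East 14·14=196, Z4→East 12·11=132, Z5→East 7·19=133, Z6→East 15·10=150, Z7→East 9·20=180, Z8→East 7·23=161. Service 1192; fixed 41; total 1233.
No other subset beats 1137.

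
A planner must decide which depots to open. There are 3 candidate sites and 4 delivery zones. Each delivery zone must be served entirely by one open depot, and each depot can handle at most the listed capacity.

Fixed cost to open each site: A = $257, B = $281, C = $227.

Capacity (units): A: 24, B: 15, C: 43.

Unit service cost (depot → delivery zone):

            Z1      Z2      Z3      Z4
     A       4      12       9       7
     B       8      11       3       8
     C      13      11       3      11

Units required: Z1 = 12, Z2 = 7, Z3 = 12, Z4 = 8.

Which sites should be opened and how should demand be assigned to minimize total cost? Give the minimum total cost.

Open {C}: Z1→C 13·12=156, Z2→C 11·7=77, Z3→C 3·12=36, Z4→C 11·8=88.
Loads: C carries 39/43. Service 357; fixed 227; total 584.
Next best feasible plan costs 701.

Minimum total cost: 584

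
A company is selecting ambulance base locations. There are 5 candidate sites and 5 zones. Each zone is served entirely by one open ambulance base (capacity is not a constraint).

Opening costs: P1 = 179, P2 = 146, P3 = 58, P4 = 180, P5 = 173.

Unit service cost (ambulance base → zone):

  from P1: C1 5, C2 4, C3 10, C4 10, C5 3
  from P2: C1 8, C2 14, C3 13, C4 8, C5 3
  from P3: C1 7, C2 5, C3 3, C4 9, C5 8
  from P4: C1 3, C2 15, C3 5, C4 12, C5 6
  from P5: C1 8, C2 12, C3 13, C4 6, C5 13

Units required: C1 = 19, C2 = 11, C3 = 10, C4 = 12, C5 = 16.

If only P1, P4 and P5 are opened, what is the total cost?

Each zone is assigned to its cheapest site among the open ones.
{P1, P4, P5}: C1→P4 3·19=57, C2→P1 4·11=44, C3→P4 5·10=50, C4→P5 6·12=72, C5→P1 3·16=48. Service 271; fixed 532; total 803.

Total cost: 803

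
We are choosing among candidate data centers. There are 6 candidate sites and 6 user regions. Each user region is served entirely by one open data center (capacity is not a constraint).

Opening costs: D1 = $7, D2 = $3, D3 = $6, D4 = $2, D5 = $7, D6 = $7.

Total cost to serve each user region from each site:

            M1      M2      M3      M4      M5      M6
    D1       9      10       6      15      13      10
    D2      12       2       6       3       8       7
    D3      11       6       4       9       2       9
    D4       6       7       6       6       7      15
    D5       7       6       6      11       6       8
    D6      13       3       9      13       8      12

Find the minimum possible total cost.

Minimum total cost: 35

For any fixed open set, each user region goes to its cheapest open site; total = fixed + service.
{D2, D3, D4}: M1→D4 6, M2→D2 2, M3→D3 4, M4→D2 3, M5→D3 2, M6→D2 7. Service 24; fixed 11; total 35.
{D2, D4}: service 31 + fixed 5 = 36
{D2, D3}: service 29 + fixed 9 = 38
{D1, D2, D3, D4, D5, D6}: service 24 + fixed 32 = 56
No other subset beats 35.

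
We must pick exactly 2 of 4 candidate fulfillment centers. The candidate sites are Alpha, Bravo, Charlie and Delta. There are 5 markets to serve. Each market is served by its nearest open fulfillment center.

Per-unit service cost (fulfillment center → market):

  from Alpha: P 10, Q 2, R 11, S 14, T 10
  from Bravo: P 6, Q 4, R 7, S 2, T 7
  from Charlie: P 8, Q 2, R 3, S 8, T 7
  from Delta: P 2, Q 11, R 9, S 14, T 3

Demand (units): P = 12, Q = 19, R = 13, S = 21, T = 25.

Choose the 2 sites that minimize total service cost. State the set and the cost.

With exactly 2 open, each market uses its cheapest among the chosen.
{Bravo, Delta}: P→Delta 2·12=24, Q→Bravo 4·19=76, R→Bravo 7·13=91, S→Bravo 2·21=42, T→Delta 3·25=75. Service cost 308.
{Charlie, Delta}: service cost 344
{Bravo, Charlie}: service cost 366
Among all 6 size-2 choices, {Bravo, Delta} is lowest.

Choose Bravo and Delta; total service cost 308.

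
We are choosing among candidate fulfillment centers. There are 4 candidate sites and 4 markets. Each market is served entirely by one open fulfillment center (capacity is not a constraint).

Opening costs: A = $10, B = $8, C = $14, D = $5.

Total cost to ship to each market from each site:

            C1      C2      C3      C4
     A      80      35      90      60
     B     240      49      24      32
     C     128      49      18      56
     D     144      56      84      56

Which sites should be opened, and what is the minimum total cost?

Open A and B; minimum total cost 189.

For any fixed open set, each market goes to its cheapest open site; total = fixed + service.
{A, B}: C1→A 80, C2→A 35, C3→B 24, C4→B 32. Service 171; fixed 18; total 189.
{A, B, D}: C1→A 80, C2→A 35, C3→B 24, C4→B 32. Service 171; fixed 23; total 194.
{A, B, C}: service 165 + fixed 32 = 197
{A, B, C, D}: service 165 + fixed 37 = 202
No other subset beats 189.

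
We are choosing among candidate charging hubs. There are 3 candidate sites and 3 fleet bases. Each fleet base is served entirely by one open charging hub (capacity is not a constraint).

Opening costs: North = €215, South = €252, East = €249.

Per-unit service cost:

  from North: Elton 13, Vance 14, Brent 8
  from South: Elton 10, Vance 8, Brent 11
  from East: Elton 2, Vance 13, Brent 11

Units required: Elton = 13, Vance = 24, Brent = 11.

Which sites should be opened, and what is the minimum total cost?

Open South only; minimum total cost 695.

For any fixed open set, each fleet base goes to its cheapest open site; total = fixed + service.
{South}: Elton→South 10·13=130, Vance→South 8·24=192, Brent→South 11·11=121. Service 443; fixed 252; total 695.
{East}: Elton→East 2·13=26, Vance→East 13·24=312, Brent→East 11·11=121. Service 459; fixed 249; total 708.
{North}: service 593 + fixed 215 = 808
{North, South, East}: service 306 + fixed 716 = 1022
No other subset beats 695.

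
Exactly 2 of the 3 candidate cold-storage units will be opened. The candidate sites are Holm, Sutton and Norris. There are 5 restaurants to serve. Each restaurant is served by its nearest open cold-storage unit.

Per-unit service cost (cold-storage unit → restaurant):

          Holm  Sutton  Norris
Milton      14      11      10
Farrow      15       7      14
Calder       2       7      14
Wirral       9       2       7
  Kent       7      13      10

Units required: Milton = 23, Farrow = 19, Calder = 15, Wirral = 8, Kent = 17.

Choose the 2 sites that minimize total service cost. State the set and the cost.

Choose Holm and Sutton; total service cost 551.

With exactly 2 open, each restaurant uses its cheapest among the chosen.
{Holm, Sutton}: Milton→Sutton 11·23=253, Farrow→Sutton 7·19=133, Calder→Holm 2·15=30, Wirral→Sutton 2·8=16, Kent→Holm 7·17=119. Service cost 551.
{Sutton, Norris}: service cost 654
{Holm, Norris}: service cost 701
Among all 3 size-2 choices, {Holm, Sutton} is lowest.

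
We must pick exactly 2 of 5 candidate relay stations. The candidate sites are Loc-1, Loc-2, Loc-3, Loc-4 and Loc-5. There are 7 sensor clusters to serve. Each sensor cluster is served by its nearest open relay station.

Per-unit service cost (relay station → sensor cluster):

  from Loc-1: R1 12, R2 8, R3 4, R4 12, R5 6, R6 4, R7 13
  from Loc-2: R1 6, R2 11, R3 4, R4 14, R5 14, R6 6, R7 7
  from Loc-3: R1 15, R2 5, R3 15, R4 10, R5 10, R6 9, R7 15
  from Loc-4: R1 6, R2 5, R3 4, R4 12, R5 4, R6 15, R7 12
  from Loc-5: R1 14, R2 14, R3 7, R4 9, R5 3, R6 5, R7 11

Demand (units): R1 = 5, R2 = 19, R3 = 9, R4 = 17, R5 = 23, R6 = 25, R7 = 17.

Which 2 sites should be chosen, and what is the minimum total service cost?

With exactly 2 open, each sensor cluster uses its cheapest among the chosen.
{Loc-4, Loc-5}: R1→Loc-4 6·5=30, R2→Loc-4 5·19=95, R3→Loc-4 4·9=36, R4→Loc-5 9·17=153, R5→Loc-5 3·23=69, R6→Loc-5 5·25=125, R7→Loc-5 11·17=187. Service cost 695.
{Loc-2, Loc-4}: service cost 726
{Loc-2, Loc-5}: service cost 741
Among all 10 size-2 choices, {Loc-4, Loc-5} is lowest.

Choose Loc-4 and Loc-5; total service cost 695.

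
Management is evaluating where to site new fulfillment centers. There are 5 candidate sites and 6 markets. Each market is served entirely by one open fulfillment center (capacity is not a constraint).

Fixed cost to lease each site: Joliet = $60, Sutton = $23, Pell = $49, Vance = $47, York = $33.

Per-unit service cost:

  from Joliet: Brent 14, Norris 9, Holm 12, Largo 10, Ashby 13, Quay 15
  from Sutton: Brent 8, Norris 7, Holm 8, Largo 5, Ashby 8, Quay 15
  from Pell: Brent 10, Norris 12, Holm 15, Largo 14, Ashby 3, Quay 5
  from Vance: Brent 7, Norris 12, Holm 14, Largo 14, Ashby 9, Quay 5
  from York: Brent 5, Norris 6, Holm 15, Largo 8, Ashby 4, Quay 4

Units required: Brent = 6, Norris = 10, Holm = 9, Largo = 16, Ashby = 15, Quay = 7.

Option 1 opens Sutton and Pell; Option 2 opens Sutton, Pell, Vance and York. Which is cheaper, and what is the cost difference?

Option 1: {Sutton, Pell}: Brent→Sutton 8·6=48, Norris→Sutton 7·10=70, Holm→Sutton 8·9=72, Largo→Sutton 5·16=80, Ashby→Pell 3·15=45, Quay→Pell 5·7=35. Service 350; fixed 72; total 422.
Option 2: {Sutton, Pell, Vance, York}: Brent→York 5·6=30, Norris→York 6·10=60, Holm→Sutton 8·9=72, Largo→Sutton 5·16=80, Ashby→Pell 3·15=45, Quay→York 4·7=28. Service 315; fixed 152; total 467.
Difference: |422 − 467| = 45.

Option 1 is cheaper by 45.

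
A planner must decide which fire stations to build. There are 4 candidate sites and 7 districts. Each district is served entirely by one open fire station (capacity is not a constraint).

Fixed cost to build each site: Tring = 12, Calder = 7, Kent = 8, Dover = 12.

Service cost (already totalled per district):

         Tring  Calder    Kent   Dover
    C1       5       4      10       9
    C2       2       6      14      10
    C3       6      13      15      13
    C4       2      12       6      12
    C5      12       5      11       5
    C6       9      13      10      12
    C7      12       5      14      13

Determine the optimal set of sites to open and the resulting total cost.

Open Tring and Calder; minimum total cost 52.

For any fixed open set, each district goes to its cheapest open site; total = fixed + service.
{Tring, Calder}: C1→Calder 4, C2→Tring 2, C3→Tring 6, C4→Tring 2, C5→Calder 5, C6→Tring 9, C7→Calder 5. Service 33; fixed 19; total 52.
{Tring}: service 48 + fixed 12 = 60
{Tring, Calder, Kent}: service 33 + fixed 27 = 60
{Tring, Calder, Kent, Dover}: service 33 + fixed 39 = 72
(All 15 nonempty subsets were checked; Tring and Calder is lowest.)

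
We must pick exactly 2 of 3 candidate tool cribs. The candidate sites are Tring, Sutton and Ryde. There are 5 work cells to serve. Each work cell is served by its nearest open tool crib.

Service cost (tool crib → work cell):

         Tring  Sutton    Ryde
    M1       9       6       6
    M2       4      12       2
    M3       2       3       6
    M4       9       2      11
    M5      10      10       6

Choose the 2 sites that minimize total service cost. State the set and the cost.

Choose Sutton and Ryde; total service cost 19.

With exactly 2 open, each work cell uses its cheapest among the chosen.
{Sutton, Ryde}: M1→Sutton 6, M2→Ryde 2, M3→Sutton 3, M4→Sutton 2, M5→Ryde 6. Service cost 19.
{Tring, Sutton}: service cost 24
{Tring, Ryde}: service cost 25
Among all 3 size-2 choices, {Sutton, Ryde} is lowest.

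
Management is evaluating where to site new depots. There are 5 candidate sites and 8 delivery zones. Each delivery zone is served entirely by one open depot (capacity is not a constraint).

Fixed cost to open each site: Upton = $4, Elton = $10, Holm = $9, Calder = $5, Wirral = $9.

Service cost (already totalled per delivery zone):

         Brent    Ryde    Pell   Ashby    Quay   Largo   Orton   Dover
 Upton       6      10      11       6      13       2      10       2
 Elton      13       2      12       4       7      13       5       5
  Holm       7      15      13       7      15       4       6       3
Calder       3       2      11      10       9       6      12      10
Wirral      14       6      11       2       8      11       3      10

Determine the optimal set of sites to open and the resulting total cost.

Open Upton, Calder and Wirral; minimum total cost 51.

For any fixed open set, each delivery zone goes to its cheapest open site; total = fixed + service.
{Upton, Calder, Wirral}: Brent→Calder 3, Ryde→Calder 2, Pell→Upton 11, Ashby→Wirral 2, Quay→Wirral 8, Largo→Upton 2, Orton→Wirral 3, Dover→Upton 2. Service 33; fixed 18; total 51.
{Upton, Elton}: service 39 + fixed 14 = 53
{Upton, Wirral}: Brent→Upton 6, Ryde→Wirral 6, Pell→Upton 11, Ashby→Wirral 2, Quay→Wirral 8, Largo→Upton 2, Orton→Wirral 3, Dover→Upton 2. Service 40; fixed 13; total 53.
{Upton, Elton, Holm, Calder, Wirral}: service 32 + fixed 37 = 69
No other subset beats 51.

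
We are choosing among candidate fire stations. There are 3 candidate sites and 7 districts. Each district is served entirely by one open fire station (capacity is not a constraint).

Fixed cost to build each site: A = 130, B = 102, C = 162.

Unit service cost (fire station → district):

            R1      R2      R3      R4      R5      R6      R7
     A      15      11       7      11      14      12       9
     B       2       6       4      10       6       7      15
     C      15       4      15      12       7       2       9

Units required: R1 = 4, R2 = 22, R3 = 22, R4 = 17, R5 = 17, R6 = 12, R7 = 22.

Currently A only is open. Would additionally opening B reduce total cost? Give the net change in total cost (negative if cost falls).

Yes — net change −339 (cost falls by 339).

Current service cost with {A}: 1223.
Adding B: each district re-picks its cheapest; new service cost 782, saving 441.
Extra fixed cost: 102. Net change = 102 − 441 = -339.
(Totals: 1353 → 1014.)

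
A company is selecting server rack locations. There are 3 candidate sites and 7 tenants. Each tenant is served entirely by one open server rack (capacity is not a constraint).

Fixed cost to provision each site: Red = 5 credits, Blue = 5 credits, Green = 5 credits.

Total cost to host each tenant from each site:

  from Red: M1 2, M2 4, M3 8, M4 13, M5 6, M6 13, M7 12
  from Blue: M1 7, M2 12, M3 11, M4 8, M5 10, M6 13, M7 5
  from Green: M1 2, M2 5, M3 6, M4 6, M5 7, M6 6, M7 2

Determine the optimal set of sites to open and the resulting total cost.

For any fixed open set, each tenant goes to its cheapest open site; total = fixed + service.
{Green}: M1→Green 2, M2→Green 5, M3→Green 6, M4→Green 6, M5→Green 7, M6→Green 6, M7→Green 2. Service 34; fixed 5; total 39.
{Red, Green}: service 32 + fixed 10 = 42
{Blue, Green}: service 34 + fixed 10 = 44
{Red, Blue, Green}: service 32 + fixed 15 = 47
No other subset beats 39.

Open Green only; minimum total cost 39.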